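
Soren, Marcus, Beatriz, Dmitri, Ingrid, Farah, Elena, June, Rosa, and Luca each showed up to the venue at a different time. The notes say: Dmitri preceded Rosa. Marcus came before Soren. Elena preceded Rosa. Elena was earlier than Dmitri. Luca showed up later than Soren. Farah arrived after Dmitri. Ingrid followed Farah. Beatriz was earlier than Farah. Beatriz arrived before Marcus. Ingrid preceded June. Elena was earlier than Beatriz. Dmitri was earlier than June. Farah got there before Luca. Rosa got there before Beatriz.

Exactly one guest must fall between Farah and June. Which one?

Tracing the constraints gives Farah → Ingrid → June, so Ingrid sits after Farah and before June.
No other guest is forced both after Farah and before June.

Ingrid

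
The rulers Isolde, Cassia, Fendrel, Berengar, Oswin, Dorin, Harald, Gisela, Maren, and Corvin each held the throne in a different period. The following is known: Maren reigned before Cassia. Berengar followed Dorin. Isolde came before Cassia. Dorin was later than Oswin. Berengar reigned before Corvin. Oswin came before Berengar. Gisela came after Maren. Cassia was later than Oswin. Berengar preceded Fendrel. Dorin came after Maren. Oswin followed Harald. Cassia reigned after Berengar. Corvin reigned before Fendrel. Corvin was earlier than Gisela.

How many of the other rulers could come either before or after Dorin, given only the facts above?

1

Forced before Dorin: Harald, Maren, and Oswin; forced after Dorin: Berengar, Cassia, Corvin, Fendrel, and Gisela.
That leaves Isolde with no forced order relative to Dorin — 1.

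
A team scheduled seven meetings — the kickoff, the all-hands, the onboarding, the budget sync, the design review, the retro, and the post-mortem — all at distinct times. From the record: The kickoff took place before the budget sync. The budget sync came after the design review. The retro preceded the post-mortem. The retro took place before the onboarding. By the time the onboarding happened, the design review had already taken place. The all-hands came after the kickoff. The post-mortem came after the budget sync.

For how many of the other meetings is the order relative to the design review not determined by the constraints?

3

Forced after the design review: the budget sync, the onboarding, and the post-mortem.
That leaves the all-hands, the kickoff, and the retro with no forced order relative to the design review — 3.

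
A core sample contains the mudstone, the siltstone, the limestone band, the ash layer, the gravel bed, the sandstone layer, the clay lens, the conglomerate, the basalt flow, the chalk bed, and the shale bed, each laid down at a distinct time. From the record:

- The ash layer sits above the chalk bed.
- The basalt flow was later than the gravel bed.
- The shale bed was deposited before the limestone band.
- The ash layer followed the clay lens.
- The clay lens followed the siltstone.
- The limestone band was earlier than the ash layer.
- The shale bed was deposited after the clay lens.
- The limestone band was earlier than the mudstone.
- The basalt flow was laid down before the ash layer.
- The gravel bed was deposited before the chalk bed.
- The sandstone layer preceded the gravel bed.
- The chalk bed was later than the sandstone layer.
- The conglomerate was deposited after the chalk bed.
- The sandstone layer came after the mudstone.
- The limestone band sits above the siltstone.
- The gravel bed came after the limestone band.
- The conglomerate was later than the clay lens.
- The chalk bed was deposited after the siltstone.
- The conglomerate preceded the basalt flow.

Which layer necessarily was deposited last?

Every other layer has a chain of constraints placing it before the ash layer, so the ash layer is last.

the ash layer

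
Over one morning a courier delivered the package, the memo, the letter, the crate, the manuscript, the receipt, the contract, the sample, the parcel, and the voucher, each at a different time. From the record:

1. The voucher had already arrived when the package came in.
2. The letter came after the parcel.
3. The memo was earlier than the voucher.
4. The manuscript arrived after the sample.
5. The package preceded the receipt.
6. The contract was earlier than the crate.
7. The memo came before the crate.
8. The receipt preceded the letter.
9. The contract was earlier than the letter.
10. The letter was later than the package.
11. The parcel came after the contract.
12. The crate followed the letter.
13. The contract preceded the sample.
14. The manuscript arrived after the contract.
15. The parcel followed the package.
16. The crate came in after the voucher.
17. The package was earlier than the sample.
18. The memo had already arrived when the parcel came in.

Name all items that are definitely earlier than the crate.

Directly stated before the crate: the contract, the letter, the memo, and the voucher.
The package reaches the crate via the package → the letter → the crate.
The parcel reaches the crate via the parcel → the letter → the crate.
The receipt reaches the crate via the receipt → the letter → the crate.
No chain forces the manuscript (or any of the others) ahead of the crate.

the contract, the letter, the memo, the package, the parcel, the receipt, the voucher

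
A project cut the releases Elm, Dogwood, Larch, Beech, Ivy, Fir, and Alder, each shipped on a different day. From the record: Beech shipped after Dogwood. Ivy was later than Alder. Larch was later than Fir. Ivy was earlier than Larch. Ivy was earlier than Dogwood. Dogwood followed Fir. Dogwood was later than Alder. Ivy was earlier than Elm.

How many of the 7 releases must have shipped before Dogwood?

Directly stated before Dogwood: Alder, Fir, and Ivy.
No chain forces Larch (or any of the others) ahead of Dogwood.
That's Alder, Fir, and Ivy — 3 in all.

3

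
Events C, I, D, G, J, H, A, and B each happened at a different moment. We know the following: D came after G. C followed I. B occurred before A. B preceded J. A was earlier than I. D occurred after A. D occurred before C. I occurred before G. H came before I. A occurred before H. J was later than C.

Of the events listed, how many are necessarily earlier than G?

Directly stated before G: I.
A reaches G via A → I → G.
B reaches G via B → A → I → G.
H reaches G via H → I → G.
No chain forces J (or any of the others) ahead of G.
That's A, B, H, and I — 4 in all.

4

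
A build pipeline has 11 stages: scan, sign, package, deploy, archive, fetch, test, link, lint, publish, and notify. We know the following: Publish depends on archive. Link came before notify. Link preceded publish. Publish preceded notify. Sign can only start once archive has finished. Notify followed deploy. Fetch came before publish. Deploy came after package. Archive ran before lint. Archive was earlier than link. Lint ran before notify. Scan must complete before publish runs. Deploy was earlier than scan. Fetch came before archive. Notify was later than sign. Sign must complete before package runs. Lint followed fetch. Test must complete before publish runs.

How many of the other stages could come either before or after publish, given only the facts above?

Forced before publish: archive, deploy, fetch, link, package, scan, sign, and test; forced after publish: notify.
That leaves lint with no forced order relative to publish — 1.

1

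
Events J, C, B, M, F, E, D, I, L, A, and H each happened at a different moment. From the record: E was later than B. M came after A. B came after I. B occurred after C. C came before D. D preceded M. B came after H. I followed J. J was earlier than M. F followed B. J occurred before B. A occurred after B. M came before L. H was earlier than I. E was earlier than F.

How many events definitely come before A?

Directly stated before A: B.
C reaches A via C → B → A.
H reaches A via H → B → A.
I reaches A via I → B → A.
Likewise J reaches A by chaining the stated constraints.
No chain forces E (or any of the others) ahead of A.
That's B, C, H, I, and J — 5 in all.

5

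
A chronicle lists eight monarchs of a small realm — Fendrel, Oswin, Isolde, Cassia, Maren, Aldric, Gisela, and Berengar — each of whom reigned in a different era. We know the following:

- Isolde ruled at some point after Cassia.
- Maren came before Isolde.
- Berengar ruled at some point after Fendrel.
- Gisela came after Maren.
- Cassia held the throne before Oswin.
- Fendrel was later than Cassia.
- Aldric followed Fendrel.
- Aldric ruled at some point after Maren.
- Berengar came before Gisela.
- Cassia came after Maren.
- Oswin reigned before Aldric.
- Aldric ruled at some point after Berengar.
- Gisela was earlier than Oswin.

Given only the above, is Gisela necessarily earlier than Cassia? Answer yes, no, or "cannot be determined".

Tracing the constraints gives Cassia → Fendrel → Berengar → Gisela, so Cassia must come before Gisela.
That means Gisela cannot be before Cassia.

no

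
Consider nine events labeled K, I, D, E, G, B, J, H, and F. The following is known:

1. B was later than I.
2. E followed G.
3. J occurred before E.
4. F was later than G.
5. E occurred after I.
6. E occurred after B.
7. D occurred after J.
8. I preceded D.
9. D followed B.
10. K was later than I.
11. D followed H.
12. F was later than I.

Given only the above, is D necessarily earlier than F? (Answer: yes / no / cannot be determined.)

No chain of stated constraints runs from D to F, and none runs from F to D either.
So the relative order of D and F is not fixed by the given facts.

cannot be determined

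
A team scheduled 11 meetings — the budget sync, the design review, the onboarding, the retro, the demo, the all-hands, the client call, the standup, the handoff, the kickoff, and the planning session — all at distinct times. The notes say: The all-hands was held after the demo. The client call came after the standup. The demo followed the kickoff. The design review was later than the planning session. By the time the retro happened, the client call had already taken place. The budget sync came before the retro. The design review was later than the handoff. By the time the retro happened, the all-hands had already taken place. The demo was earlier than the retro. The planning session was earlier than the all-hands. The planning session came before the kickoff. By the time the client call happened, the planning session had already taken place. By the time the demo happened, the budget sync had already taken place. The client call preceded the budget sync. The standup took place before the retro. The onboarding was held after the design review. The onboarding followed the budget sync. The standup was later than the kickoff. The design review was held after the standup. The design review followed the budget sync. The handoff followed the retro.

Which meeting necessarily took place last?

Every other meeting has a chain of constraints placing it before the onboarding, so the onboarding is last.

the onboarding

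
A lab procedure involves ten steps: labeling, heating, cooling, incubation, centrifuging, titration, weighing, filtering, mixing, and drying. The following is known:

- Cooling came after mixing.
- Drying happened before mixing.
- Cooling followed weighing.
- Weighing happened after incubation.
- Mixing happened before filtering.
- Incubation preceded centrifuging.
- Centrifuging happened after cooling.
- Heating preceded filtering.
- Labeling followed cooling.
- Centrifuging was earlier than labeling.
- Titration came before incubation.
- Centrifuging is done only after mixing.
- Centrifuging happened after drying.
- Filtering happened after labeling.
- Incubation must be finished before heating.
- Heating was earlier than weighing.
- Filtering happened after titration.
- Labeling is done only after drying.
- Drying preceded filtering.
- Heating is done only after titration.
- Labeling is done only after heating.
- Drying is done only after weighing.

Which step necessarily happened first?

titration

Titration has a chain of constraints placing it before every other step, so titration must be first.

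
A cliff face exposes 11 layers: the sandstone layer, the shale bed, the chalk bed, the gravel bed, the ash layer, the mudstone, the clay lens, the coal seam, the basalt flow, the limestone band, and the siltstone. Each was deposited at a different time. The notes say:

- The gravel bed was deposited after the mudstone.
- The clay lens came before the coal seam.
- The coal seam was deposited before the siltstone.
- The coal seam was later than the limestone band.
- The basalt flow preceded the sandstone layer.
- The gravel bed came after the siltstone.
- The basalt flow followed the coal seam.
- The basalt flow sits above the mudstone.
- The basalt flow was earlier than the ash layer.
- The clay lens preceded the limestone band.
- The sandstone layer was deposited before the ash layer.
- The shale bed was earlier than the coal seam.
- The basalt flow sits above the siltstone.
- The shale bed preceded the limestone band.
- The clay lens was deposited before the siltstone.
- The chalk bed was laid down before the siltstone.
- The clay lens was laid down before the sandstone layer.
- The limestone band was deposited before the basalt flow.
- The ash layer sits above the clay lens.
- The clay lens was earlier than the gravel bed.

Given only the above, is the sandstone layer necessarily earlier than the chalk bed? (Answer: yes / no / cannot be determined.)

Tracing the constraints gives the chalk bed → the siltstone → the basalt flow → the sandstone layer, so the chalk bed must come before the sandstone layer.
That means the sandstone layer cannot be before the chalk bed.

no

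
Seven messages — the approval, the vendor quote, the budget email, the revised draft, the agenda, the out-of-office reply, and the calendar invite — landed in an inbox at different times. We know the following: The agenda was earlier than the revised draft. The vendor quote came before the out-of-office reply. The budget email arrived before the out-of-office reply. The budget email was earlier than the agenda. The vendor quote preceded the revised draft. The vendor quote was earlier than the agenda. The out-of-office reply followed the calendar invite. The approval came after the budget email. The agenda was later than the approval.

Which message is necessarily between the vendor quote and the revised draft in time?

the agenda

Tracing the constraints gives the vendor quote → the agenda → the revised draft, so the agenda sits after the vendor quote and before the revised draft.
No other message is forced both after the vendor quote and before the revised draft.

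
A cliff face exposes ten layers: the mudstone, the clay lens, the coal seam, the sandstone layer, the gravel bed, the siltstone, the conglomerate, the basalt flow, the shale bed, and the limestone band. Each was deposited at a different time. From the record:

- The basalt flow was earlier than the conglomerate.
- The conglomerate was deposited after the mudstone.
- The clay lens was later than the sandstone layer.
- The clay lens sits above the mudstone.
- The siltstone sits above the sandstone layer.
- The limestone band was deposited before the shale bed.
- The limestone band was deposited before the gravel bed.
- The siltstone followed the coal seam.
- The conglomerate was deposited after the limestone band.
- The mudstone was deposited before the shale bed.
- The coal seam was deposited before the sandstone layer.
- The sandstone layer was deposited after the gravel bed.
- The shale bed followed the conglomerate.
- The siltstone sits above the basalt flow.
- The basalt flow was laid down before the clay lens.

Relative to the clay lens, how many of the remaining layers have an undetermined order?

3

Forced before the clay lens: the basalt flow, the coal seam, the gravel bed, the limestone band, the mudstone, and the sandstone layer.
That leaves the conglomerate, the shale bed, and the siltstone with no forced order relative to the clay lens — 3.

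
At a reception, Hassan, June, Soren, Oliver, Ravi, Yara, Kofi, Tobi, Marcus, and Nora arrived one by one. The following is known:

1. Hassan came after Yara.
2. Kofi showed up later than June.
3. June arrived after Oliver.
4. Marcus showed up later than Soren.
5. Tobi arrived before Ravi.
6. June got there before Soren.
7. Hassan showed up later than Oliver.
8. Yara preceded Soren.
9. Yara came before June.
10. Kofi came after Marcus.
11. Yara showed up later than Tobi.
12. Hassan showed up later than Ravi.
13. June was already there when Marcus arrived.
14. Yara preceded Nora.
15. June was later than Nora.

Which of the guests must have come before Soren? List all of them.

June, Nora, Oliver, Tobi, Yara

Directly stated before Soren: June and Yara.
Nora reaches Soren via Nora → June → Soren.
Oliver reaches Soren via Oliver → June → Soren.
Tobi reaches Soren via Tobi → Yara → Soren.
No chain forces Ravi (or any of the others) ahead of Soren.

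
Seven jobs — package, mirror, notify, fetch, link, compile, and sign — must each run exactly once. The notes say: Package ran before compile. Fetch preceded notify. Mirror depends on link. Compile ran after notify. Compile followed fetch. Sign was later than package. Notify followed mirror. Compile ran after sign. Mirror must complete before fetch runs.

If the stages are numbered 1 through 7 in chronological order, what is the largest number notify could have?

Notify must come before compile — 1 stage forced after it.
Everything else can be placed before notify in some valid order, so notify can sit as late as position 7 − 1 = 6.

6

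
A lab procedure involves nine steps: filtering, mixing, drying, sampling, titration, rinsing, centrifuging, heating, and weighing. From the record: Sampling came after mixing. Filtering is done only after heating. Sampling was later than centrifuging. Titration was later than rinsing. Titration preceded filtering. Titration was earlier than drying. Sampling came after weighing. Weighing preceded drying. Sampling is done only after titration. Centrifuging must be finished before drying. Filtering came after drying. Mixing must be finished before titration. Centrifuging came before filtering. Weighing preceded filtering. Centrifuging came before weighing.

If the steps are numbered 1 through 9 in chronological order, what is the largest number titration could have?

Titration must come before drying, filtering, and sampling — 3 steps forced after it.
Everything else can be placed before titration in some valid order, so titration can sit as late as position 9 − 3 = 6.

6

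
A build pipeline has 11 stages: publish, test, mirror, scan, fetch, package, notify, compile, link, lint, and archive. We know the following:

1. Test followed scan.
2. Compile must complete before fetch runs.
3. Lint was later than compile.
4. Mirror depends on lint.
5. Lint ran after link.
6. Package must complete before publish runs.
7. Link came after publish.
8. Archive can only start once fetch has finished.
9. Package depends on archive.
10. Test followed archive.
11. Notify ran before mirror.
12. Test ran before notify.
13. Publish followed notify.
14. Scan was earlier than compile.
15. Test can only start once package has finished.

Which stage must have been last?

mirror

Every other stage has a chain of constraints placing it before mirror, so mirror is last.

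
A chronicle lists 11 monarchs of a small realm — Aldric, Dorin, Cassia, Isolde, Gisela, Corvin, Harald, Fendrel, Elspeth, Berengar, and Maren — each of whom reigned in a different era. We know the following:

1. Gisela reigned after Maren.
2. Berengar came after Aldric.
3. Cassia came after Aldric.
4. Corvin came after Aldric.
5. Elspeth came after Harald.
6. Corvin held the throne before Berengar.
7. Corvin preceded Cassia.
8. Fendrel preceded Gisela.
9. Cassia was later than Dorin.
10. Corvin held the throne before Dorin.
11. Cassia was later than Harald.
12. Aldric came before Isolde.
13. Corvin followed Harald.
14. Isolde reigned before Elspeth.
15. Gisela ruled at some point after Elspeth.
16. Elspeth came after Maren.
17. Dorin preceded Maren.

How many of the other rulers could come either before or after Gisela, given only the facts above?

Forced before Gisela: Aldric, Corvin, Dorin, Elspeth, Fendrel, Harald, Isolde, and Maren.
That leaves Berengar and Cassia with no forced order relative to Gisela — 2.

2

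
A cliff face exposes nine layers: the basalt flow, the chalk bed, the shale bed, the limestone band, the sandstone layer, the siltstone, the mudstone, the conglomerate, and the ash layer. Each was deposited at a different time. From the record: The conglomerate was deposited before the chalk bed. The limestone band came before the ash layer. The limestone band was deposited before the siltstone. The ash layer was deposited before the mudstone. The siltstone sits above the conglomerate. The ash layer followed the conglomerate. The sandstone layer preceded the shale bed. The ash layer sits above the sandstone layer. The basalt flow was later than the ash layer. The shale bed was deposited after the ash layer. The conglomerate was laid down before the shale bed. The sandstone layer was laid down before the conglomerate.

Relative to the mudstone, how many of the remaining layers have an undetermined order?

4

Forced before the mudstone: the ash layer, the conglomerate, the limestone band, and the sandstone layer.
That leaves the basalt flow, the chalk bed, the shale bed, and the siltstone with no forced order relative to the mudstone — 4.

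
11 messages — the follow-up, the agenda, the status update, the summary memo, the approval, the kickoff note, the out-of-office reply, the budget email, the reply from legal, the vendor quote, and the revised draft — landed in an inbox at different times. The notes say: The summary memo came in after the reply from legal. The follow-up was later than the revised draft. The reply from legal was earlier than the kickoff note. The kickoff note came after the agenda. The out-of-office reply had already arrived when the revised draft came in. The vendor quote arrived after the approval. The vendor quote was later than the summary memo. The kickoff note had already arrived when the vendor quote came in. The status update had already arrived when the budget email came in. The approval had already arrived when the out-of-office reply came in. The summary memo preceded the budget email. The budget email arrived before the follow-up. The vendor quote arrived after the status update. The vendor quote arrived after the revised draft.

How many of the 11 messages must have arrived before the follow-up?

7

Directly stated before the follow-up: the budget email and the revised draft.
The approval reaches the follow-up via the approval → the out-of-office reply → the revised draft → the follow-up.
The out-of-office reply reaches the follow-up via the out-of-office reply → the revised draft → the follow-up.
The reply from legal reaches the follow-up via the reply from legal → the summary memo → the budget email → the follow-up.
Likewise the status update and the summary memo each reach the follow-up by chaining the stated constraints.
No chain forces the agenda (or any of the others) ahead of the follow-up.
That's the approval, the budget email, the out-of-office reply, the reply from legal, the revised draft, the status update, and the summary memo — 7 in all.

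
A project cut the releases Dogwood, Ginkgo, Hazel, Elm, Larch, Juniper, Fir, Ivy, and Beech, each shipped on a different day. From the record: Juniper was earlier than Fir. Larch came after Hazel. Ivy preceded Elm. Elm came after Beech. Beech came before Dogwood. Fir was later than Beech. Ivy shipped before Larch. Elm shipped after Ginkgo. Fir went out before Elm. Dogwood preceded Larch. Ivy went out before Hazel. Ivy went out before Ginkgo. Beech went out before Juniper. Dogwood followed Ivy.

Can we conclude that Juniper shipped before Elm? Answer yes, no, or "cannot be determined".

yes

Chain the constraints: Juniper → Fir → Elm. Each link is directly stated, so Juniper comes before Elm.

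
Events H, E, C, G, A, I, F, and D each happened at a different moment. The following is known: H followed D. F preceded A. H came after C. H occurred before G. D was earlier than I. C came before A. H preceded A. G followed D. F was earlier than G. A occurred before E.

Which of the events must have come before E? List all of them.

Directly stated before E: A.
C reaches E via C → A → E.
D reaches E via D → H → A → E.
F reaches E via F → A → E.
Likewise H reaches E by chaining the stated constraints.
No chain forces I (or any of the others) ahead of E.

A, C, D, F, H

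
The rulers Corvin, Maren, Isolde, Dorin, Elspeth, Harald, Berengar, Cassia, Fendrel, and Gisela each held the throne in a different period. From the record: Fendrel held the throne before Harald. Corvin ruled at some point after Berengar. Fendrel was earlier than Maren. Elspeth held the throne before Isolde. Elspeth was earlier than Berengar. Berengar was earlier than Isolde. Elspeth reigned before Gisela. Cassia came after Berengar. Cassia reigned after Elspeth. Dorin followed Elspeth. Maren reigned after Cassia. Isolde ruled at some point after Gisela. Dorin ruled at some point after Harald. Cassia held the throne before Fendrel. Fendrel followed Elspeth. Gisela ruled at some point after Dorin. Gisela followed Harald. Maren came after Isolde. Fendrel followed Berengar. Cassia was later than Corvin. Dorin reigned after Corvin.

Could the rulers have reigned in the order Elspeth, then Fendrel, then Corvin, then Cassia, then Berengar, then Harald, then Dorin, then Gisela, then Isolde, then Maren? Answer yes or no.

no

The constraints require Cassia before Fendrel, but in the proposed sequence Fendrel appears ahead of Cassia. That one violation is enough.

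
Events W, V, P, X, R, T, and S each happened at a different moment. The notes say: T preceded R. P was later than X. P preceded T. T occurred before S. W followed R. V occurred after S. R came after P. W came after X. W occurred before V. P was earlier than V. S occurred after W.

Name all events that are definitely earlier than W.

Directly stated before W: R and X.
P reaches W via P → R → W.
T reaches W via T → R → W.
No chain forces V (or any of the others) ahead of W.

P, R, T, X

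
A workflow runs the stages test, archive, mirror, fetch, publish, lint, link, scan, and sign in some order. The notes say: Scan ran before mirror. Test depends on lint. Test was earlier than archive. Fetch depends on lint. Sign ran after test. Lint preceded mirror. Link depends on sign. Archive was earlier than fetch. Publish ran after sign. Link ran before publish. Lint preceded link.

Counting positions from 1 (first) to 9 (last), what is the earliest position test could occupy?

2

Lint must come before test — 1 forced predecessor.
Nothing else is forced ahead of test, so its earliest slot is position 1 + 1 = 2.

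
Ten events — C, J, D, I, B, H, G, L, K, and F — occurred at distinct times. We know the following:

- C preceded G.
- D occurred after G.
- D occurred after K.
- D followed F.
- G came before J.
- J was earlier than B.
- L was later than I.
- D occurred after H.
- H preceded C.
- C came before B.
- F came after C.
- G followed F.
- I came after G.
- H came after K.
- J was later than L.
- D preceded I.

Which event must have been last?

Every other event has a chain of constraints placing it before B, so B is last.

B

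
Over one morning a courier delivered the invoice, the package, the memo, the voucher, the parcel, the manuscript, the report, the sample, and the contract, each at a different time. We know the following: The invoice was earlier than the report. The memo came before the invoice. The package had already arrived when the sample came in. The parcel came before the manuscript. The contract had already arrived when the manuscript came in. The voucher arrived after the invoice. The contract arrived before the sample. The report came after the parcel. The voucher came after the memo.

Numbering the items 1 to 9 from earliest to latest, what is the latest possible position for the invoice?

7

The invoice must come before the report and the voucher — 2 items forced after it.
Everything else can be placed before the invoice in some valid order, so the invoice can sit as late as position 9 − 2 = 7.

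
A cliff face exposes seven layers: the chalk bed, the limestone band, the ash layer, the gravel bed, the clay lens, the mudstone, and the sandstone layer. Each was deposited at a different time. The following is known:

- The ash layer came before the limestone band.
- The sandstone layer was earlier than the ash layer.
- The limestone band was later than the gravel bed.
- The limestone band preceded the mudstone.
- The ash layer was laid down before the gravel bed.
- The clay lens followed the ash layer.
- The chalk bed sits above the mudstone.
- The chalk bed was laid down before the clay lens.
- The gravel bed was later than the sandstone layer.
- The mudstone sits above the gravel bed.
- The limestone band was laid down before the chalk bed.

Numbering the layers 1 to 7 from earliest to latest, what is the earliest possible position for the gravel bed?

3

The ash layer and the sandstone layer must both come before the gravel bed — 2 forced predecessors.
Nothing else is forced ahead of the gravel bed, so its earliest slot is position 2 + 1 = 3.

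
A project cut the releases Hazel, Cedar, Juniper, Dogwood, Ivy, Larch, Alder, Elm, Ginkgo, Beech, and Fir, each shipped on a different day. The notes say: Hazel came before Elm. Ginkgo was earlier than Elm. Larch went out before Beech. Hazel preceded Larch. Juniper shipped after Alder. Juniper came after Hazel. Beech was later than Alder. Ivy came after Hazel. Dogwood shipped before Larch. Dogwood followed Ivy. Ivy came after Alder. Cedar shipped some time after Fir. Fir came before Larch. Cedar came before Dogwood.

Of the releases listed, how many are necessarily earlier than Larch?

Directly stated before Larch: Dogwood, Fir, and Hazel.
Alder reaches Larch via Alder → Ivy → Dogwood → Larch.
Cedar reaches Larch via Cedar → Dogwood → Larch.
Ivy reaches Larch via Ivy → Dogwood → Larch.
That's Alder, Cedar, Dogwood, Fir, Hazel, and Ivy — 6 in all.

6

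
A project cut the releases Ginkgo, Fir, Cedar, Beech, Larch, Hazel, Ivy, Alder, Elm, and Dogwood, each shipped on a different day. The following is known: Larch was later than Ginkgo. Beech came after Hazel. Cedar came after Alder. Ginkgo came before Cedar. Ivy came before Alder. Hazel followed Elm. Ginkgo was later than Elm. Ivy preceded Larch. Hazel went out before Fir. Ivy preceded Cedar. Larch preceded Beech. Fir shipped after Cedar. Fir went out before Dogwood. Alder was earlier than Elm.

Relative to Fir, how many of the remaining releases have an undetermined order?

2

Forced before Fir: Alder, Cedar, Elm, Ginkgo, Hazel, and Ivy; forced after Fir: Dogwood.
That leaves Beech and Larch with no forced order relative to Fir — 2.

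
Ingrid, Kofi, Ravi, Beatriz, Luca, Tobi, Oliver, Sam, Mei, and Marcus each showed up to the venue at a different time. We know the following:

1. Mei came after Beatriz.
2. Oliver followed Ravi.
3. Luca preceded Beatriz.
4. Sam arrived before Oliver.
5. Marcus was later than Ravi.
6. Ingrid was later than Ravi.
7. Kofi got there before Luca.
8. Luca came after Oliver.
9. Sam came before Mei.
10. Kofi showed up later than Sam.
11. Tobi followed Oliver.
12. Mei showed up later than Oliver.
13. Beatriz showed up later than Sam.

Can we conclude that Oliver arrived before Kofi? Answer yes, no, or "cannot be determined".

No chain of stated constraints runs from Oliver to Kofi, and none runs from Kofi to Oliver either.
So the relative order of Oliver and Kofi is not fixed by the given facts.

cannot be determined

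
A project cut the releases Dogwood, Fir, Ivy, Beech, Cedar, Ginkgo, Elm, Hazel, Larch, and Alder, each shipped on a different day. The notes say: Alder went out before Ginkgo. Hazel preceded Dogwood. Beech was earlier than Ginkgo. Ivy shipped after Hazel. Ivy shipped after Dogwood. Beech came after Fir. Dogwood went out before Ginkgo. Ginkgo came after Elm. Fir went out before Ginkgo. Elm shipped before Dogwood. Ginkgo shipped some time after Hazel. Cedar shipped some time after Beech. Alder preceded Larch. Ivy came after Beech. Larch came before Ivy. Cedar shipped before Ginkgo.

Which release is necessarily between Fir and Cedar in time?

Beech

Tracing the constraints gives Fir → Beech → Cedar, so Beech sits after Fir and before Cedar.
No other release is forced both after Fir and before Cedar.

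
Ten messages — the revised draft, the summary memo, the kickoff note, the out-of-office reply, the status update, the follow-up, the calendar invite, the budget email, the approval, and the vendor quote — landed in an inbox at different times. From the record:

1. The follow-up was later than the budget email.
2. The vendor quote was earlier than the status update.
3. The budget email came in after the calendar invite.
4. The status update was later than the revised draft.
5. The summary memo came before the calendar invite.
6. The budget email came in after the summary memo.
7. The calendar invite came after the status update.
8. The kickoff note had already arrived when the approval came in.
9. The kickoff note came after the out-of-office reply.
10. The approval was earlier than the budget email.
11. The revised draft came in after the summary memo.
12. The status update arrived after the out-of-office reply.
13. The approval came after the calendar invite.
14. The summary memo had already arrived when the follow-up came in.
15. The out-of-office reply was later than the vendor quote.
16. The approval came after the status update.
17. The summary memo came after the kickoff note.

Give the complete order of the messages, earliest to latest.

the vendor quote, the out-of-office reply, the kickoff note, the summary memo, the revised draft, the status update, the calendar invite, the approval, the budget email, the follow-up

The constraints fix every adjacent pair, so only one ordering works:
the vendor quote → the out-of-office reply → the kickoff note → the summary memo → the revised draft → the status update → the calendar invite → the approval → the budget email → the follow-up.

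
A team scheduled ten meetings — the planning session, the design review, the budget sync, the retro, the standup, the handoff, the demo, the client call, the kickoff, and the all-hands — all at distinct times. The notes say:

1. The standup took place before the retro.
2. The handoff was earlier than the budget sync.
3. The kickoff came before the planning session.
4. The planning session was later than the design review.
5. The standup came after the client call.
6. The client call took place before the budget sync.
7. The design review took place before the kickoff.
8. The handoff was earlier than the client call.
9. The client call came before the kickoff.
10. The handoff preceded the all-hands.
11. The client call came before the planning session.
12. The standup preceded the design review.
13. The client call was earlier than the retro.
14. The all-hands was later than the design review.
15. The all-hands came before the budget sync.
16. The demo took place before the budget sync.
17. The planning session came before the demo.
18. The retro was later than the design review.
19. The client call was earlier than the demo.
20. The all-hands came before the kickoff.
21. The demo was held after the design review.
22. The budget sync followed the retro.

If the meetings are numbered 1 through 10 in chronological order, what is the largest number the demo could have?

The demo must come before the budget sync — 1 meeting forced after it.
Everything else can be placed before the demo in some valid order, so the demo can sit as late as position 10 − 1 = 9.

9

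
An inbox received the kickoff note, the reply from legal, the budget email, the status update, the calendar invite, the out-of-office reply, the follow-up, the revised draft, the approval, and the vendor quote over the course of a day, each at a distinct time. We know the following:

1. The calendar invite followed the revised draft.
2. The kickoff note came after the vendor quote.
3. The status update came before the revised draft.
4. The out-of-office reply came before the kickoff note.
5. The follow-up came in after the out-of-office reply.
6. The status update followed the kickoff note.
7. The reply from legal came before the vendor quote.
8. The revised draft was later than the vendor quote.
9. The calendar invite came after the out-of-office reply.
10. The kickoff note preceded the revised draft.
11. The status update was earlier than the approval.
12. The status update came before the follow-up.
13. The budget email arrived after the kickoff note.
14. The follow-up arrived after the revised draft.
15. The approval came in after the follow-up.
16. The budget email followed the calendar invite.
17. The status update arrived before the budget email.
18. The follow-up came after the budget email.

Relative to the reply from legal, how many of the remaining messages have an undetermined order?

1

Forced after the reply from legal: the approval, the budget email, the calendar invite, the follow-up, the kickoff note, the revised draft, the status update, and the vendor quote.
That leaves the out-of-office reply with no forced order relative to the reply from legal — 1.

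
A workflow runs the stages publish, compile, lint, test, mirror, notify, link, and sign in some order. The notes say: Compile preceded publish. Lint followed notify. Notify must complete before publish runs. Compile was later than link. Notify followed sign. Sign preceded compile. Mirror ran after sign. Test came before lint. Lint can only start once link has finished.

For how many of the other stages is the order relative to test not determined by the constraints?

6

Forced after test: lint.
That leaves compile, link, mirror, notify, publish, and sign with no forced order relative to test — 6.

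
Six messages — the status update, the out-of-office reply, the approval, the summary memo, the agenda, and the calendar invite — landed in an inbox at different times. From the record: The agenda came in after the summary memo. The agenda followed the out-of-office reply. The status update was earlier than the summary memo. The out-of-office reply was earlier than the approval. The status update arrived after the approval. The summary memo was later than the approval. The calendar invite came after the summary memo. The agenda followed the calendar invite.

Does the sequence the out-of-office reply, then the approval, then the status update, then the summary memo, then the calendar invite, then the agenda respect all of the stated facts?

yes

Check each stated constraint against the proposed order — e.g. the summary memo is ahead of the agenda; the out-of-office reply is ahead of the agenda. Every pair is in the required order; nothing is violated.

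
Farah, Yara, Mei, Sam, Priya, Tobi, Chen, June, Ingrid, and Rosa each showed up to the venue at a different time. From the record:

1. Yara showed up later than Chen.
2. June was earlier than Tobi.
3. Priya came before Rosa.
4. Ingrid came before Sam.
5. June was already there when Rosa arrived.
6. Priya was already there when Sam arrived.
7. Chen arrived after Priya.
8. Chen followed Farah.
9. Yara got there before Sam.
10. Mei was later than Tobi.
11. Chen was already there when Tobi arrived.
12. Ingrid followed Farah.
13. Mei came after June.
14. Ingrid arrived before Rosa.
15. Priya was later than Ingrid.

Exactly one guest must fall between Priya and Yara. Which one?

Tracing the constraints gives Priya → Chen → Yara, so Chen sits after Priya and before Yara.
No other guest is forced both after Priya and before Yara.

Chen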